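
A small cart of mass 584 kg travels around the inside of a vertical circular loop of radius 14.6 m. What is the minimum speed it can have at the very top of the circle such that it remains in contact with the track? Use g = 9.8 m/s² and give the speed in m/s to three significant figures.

At the highest point the centre is directly below, so both the weight and N act inward: N + mg = mv²/r.
At minimum speed N → 0, so mg = mv_min²/r ⇒ v_min = √(g r) = √(9.8 × 14.6) = 11.96 m/s.

12.0 m/s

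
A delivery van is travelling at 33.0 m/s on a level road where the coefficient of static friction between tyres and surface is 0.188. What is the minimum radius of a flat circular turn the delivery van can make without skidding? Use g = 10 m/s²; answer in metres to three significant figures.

579 m

At the limit, μ_s m g = m v²/r, so r_min = v²/(μ_s g) = (33.0)²/(0.188 × 10.0) = 1089/1.880 = 579.3 m.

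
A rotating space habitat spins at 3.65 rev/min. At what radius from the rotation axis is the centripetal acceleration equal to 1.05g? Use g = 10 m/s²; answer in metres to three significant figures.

71.9 m

ω = 3.65 rev/min × 2π/60 = 0.3822 rad/s.
a_c = ω²r = 1.05g ⇒ r = 1.05 × 10.0 / (0.3822)² = 10.50/0.1461 = 71.87 m.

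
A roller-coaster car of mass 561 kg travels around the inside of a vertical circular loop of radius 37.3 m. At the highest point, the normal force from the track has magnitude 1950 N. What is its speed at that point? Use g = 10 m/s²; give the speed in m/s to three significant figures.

At the top, N + mg = mv²/r, so v = √(r(N/m + g)) = √(37.3 × (1950/561 + 10.0)) = √(37.3 × 13.48) = √502.7 = 22.42 m/s.

22.4 m/s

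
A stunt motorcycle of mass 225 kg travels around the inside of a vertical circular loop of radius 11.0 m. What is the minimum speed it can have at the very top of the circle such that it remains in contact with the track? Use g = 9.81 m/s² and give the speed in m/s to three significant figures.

At the top, both weight mg and N point toward the centre: N + mg = mv²/r.
At minimum speed N → 0, so mg = mv_min²/r ⇒ v_min = √(g r) = √(9.81 × 11.0) = 10.39 m/s.

10.4 m/s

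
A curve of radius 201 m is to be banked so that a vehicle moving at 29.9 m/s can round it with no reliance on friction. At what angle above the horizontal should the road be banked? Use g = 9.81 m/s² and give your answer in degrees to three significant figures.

For a frictionless banked turn: horizontally N sinθ = mv²/r and vertically N cosθ = mg.
Dividing: tanθ = v²/(r g) = (29.9)²/(201 × 9.81) = 894.0/1972 = 0.4534.
θ = arctan(0.4534) = 24.39°.

24.4°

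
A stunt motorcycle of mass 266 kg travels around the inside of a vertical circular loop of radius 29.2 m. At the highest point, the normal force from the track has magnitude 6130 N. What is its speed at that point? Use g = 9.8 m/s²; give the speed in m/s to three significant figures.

31.0 m/s

At the top, N + mg = mv²/r, so v = √(r(N/m + g)) = √(29.2 × (6130/266 + 9.8)) = √(29.2 × 32.85) = √959.1 = 30.97 m/s.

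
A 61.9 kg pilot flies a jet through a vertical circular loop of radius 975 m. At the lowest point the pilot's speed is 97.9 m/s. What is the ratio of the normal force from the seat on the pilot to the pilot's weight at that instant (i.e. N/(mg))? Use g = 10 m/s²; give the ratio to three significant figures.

1.98

At the bottom, N − mg = mv²/r, so N = m(v²/r + g) and N/(mg) = v²/(rg) + 1 = (97.9)²/(975 × 10.0) + 1 = 0.9830 + 1 = 1.983.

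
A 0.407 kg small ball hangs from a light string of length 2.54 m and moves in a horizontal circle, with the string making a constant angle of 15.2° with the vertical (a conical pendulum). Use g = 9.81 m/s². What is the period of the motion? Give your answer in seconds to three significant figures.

3.14 s

r = L sinθ = 0.6660 m. From T sinθ = mω²r and T cosθ = mg: tanθ = ω²r/g, so ω² = g tanθ / r = g/(L cosθ).
ω = √(g/(L cosθ)) = √(9.81/(2.54 × 0.9650)) = √4.002 = 2.001 rad/s.
Period = 2π/ω = 3.141 s.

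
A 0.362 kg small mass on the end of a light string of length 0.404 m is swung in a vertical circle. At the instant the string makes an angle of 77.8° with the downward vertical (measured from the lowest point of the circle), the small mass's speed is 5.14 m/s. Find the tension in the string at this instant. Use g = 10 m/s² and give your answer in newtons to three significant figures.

Take the radial direction toward the centre of the circle as positive. The component of the weight along the string toward the centre is −mg cos φ (φ measured from the bottom), so Newton's second law along the string gives T − mg cos φ = m v²/r.
cos 77.8° = 0.2113, so T = m(v²/r + g cos φ) = 0.362 × ((5.14)²/0.404 + 10.0 × 0.2113) = 0.362 × (65.40 + (2.113)) = 0.362 × 67.51 = 24.44 N.

24.4 N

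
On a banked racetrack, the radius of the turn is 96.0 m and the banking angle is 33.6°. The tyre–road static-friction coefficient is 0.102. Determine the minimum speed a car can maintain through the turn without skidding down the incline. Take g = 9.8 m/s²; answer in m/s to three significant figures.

22.3 m/s

At the minimum speed, friction acts up the slope at its limiting value f = μN. Radially (horizontal, toward centre): N sinθ − μN cosθ = mv²/r. Vertically: N cosθ + μN sinθ = mg.
Dividing: v² = r g (sinθ − μcosθ)/(cosθ + μsinθ).
sinθ − μcosθ = 0.5534 − 0.102×0.8329 = 0.4684; cosθ + μsinθ = 0.8329 + 0.102×0.5534 = 0.8894.
v² = 96.0 × 9.8 × 0.4684/0.8894 = 495.5 m²/s², so v = 22.26 m/s.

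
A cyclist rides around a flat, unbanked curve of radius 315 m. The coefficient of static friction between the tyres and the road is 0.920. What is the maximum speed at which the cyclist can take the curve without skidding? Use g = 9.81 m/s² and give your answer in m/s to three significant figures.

The only inward force on a level bend is static friction, so at the limit f_s = μ_s N = μ_s m g = m v²/r.
Mass cancels: v_max = √(μ_s g r) = √(0.920 × 9.81 × 315) = √2843 = 53.32 m/s.

53.3 m/s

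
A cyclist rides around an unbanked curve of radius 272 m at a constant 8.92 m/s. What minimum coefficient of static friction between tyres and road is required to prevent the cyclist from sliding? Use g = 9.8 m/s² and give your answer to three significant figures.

Friction provides the centripetal force: μ_s m g = m v²/r, so μ_s = v²/(g r) = (8.920)²/(9.8 × 272) = 79.57/2666 = 0.02985.

0.0298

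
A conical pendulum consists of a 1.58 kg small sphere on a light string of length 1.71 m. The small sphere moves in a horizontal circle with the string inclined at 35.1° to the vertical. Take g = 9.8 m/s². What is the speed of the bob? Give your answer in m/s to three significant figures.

2.60 m/s

The radius of the circle is r = L sinθ = 1.71 × sin 35.1° = 0.9833 m.
Horizontally T sinθ = mv²/r and vertically T cosθ = mg, so tanθ = v²/(rg).
v = √(r g tanθ) = √(0.9833 × 9.8 × 0.7028) = √6.772 = 2.602 m/s.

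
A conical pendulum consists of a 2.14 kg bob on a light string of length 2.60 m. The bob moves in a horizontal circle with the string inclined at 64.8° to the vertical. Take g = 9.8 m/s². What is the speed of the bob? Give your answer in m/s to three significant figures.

The radius of the circle is r = L sinθ = 2.60 × sin 64.8° = 2.353 m.
Horizontally T sinθ = mv²/r and vertically T cosθ = mg, so tanθ = v²/(rg).
v = √(r g tanθ) = √(2.353 × 9.8 × 2.125) = √48.99 = 7.000 m/s.

7.00 m/s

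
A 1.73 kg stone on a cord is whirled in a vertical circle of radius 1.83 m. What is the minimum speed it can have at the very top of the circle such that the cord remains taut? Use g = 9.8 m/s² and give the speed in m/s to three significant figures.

4.23 m/s

At the top, both weight mg and T point toward the centre: T + mg = mv²/r.
At minimum speed T → 0, so mg = mv_min²/r ⇒ v_min = √(g r) = √(9.8 × 1.83) = 4.235 m/s.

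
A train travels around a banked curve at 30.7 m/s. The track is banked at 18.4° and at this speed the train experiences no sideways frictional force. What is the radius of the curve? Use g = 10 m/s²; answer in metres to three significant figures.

283 m

Frictionless banking: tanθ = v²/(rg), so r = v²/(g tanθ).
r = (30.7)²/(10.0 × tan 18.4°) = 942.5/(10.0 × 0.3327) = 942.5/3.327 = 283.3 m.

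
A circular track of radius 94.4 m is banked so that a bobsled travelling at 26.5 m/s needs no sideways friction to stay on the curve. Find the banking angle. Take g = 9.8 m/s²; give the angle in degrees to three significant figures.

37.2°

With no friction, the horizontal component of the normal force provides the centripetal force: N sinθ = mv²/r, while N cosθ = mg vertically.
Dividing: tanθ = v²/(r g) = (26.5)²/(94.4 × 9.8) = 702.2/925.1 = 0.7591.
θ = arctan(0.7591) = 37.20°.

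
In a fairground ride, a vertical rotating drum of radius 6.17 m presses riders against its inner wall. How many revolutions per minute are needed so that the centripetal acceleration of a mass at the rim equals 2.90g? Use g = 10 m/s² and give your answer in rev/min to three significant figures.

Require ω²r = 2.90g, so ω = √(2.90 × 10.0/6.17) = 2.168 rad/s.
In rev/min: ω × 60/(2π) = 2.168 × 60/(2π) = 20.70 rev/min.

20.7 rev/min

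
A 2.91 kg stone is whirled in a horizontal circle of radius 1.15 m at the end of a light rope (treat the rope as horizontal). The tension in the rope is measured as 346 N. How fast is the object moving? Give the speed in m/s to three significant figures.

11.7 m/s

T = m v²/r ⇒ v = √(T r / m) = √(346 × 1.15 / 2.91) = √136.7 = 11.69 m/s.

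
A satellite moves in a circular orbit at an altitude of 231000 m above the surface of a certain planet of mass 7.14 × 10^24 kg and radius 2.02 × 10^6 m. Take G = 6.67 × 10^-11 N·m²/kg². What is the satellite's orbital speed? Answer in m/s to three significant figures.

14500 m/s

Orbital radius r = R + h = 2.02 × 10^6 + 231000 = 2.251 × 10^6 m.
Gravity supplies the centripetal force: G M m / r² = m v² / r, so v = √(GM/r).
v = √(6.67 × 10^-11 × 7.14 × 10^24 / 2.251 × 10^6) = √(2.116 × 10^8) = 14550 m/s.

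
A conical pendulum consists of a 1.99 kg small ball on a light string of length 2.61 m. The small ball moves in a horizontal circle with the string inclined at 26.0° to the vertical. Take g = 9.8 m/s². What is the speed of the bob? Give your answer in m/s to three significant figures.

2.34 m/s

The radius of the circle is r = L sinθ = 2.61 × sin 26.0° = 1.144 m.
Horizontally T sinθ = mv²/r and vertically T cosθ = mg, so tanθ = v²/(rg).
v = √(r g tanθ) = √(1.144 × 9.8 × 0.4877) = √5.469 = 2.339 m/s.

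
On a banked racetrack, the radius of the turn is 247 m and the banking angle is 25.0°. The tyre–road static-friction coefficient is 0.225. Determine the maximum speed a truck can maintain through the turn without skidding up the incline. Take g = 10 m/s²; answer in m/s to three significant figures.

At the maximum speed, friction acts down the slope at its limiting value f = μN. Radially (horizontal, toward centre): N sinθ + μN cosθ = mv²/r. Vertically: N cosθ − μN sinθ = mg.
Dividing: v² = r g (sinθ + μcosθ)/(cosθ − μsinθ).
sinθ + μcosθ = 0.4226 + 0.225×0.9063 = 0.6265; cosθ − μsinθ = 0.9063 − 0.225×0.4226 = 0.8112.
v² = 247 × 10.0 × 0.6265/0.8112 = 1908 m²/s², so v = 43.68 m/s.

43.7 m/s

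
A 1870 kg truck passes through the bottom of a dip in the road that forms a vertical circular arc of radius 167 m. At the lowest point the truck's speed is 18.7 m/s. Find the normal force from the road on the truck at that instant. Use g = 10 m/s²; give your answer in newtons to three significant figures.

22600 N

At the lowest point, N points up (toward the centre) and the weight mg points down (away from the centre), so the net inward force is N − mg = mv²/r.
N = m(v²/r + g) = 1870 × ((18.7)²/167 + 10.0) = 1870 × (2.094 + 10.0) = 1870 × 12.09 = 22620 N.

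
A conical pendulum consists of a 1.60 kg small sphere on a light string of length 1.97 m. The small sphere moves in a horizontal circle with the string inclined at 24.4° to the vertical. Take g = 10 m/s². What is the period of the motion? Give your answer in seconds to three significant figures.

r = L sinθ = 0.8138 m. From T sinθ = mω²r and T cosθ = mg: tanθ = ω²r/g, so ω² = g tanθ / r = g/(L cosθ).
ω = √(g/(L cosθ)) = √(10.0/(1.97 × 0.9107)) = √5.574 = 2.361 rad/s.
Period = 2π/ω = 2.661 s.

2.66 s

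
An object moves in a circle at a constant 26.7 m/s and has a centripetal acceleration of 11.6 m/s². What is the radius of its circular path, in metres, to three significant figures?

a_c = v²/r ⇒ r = v²/a_c = (26.7)²/11.6 = 712.9/11.6 = 61.46 m.

61.5 m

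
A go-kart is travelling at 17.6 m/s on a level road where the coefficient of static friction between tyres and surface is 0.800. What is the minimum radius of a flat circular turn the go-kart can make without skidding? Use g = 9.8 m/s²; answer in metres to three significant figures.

At the limit, μ_s m g = m v²/r, so r_min = v²/(μ_s g) = (17.6)²/(0.800 × 9.8) = 309.8/7.840 = 39.51 m.

39.5 m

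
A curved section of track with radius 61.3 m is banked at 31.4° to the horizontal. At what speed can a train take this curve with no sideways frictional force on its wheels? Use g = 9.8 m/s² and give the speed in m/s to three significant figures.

On a frictionless banked curve, N sinθ = mv²/r and N cosθ = mg, so tanθ = v²/(rg).
v = √(r g tanθ) = √(61.3 × 9.8 × tan 31.4°) = √(61.3 × 9.8 × 0.6104) = √366.7 = 19.15 m/s.

19.1 m/s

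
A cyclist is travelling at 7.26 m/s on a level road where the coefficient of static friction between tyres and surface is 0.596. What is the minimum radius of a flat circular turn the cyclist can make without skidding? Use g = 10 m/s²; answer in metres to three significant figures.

8.84 m

At the limit, μ_s m g = m v²/r, so r_min = v²/(μ_s g) = (7.26)²/(0.596 × 10.0) = 52.71/5.960 = 8.844 m.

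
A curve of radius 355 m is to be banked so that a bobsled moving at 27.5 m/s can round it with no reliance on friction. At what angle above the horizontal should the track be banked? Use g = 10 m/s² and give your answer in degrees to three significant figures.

12.0°

For a frictionless banked turn: horizontally N sinθ = mv²/r and vertically N cosθ = mg.
Dividing: tanθ = v²/(r g) = (27.5)²/(355 × 10.0) = 756.2/3550 = 0.2130.
θ = arctan(0.2130) = 12.03°.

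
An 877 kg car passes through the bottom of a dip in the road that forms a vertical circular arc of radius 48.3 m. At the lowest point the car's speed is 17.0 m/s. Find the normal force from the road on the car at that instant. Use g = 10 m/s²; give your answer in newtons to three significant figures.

14000 N

At the lowest point, N points up (toward the centre) and the weight mg points down (away from the centre), so the net inward force is N − mg = mv²/r.
N = m(v²/r + g) = 877 × ((17.0)²/48.3 + 10.0) = 877 × (5.983 + 10.0) = 877 × 15.98 = 14020 N.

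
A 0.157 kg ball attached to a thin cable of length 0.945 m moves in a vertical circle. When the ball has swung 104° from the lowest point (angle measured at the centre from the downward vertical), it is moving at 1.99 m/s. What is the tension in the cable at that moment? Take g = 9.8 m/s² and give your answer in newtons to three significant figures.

0.286 N

Take the radial direction toward the centre of the circle as positive. The component of the weight along the string toward the centre is −mg cos φ (φ measured from the bottom), so Newton's second law along the string gives T − mg cos φ = m v²/r.
cos 104° = -0.2419, so T = m(v²/r + g cos φ) = 0.157 × ((1.99)²/0.945 + 9.8 × -0.2419) = 0.157 × (4.191 + (-2.371)) = 0.157 × 1.820 = 0.2857 N.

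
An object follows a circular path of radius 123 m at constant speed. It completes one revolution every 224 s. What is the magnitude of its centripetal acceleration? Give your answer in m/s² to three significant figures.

0.0968 m/s²

v = 2πr/T = 2π × 123/224 = 3.450 m/s.
a_c = v²/r = (3.450)²/123 = 11.90/123 = 0.09678 m/s².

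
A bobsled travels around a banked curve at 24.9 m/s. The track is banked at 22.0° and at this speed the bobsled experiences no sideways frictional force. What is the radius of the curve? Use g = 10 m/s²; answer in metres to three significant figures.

Frictionless banking: tanθ = v²/(rg), so r = v²/(g tanθ).
r = (24.9)²/(10.0 × tan 22.0°) = 620.0/(10.0 × 0.4040) = 620.0/4.040 = 153.5 m.

153 m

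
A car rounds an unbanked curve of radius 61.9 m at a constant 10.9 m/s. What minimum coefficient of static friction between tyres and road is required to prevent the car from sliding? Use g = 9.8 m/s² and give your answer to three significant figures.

0.196

Friction provides the centripetal force: μ_s m g = m v²/r, so μ_s = v²/(g r) = (10.90)²/(9.8 × 61.9) = 118.8/606.6 = 0.1959.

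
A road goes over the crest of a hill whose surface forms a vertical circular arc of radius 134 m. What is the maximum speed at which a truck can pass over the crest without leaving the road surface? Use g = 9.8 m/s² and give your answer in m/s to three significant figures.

36.2 m/s

At the crest the centre of the circle is below the truck, so the net downward (centripetal) force is mg − N = mv²/r.
The truck leaves the road when N → 0, giving v_max = √(g r) = √(9.8 × 134) = 36.24 m/s.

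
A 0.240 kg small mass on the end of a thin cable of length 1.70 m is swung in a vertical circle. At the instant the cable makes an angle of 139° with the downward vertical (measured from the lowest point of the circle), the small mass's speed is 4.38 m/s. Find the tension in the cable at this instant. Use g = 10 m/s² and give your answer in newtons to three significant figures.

Take the radial direction toward the centre of the circle as positive. The component of the weight along the string toward the centre is −mg cos φ (φ measured from the bottom), so Newton's second law along the string gives T − mg cos φ = m v²/r.
cos 139° = -0.7547, so T = m(v²/r + g cos φ) = 0.240 × ((4.38)²/1.70 + 10.0 × -0.7547) = 0.240 × (11.28 + (-7.547)) = 0.240 × 3.738 = 0.8971 N.

0.897 N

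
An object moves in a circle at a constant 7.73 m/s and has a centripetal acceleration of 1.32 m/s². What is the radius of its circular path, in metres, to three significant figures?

a_c = v²/r ⇒ r = v²/a_c = (7.73)²/1.32 = 59.75/1.32 = 45.27 m.

45.3 m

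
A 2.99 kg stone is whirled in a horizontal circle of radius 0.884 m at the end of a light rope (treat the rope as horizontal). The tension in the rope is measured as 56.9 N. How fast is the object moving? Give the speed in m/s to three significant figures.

4.10 m/s

T = m v²/r ⇒ v = √(T r / m) = √(56.9 × 0.884 / 2.99) = √16.82 = 4.102 m/s.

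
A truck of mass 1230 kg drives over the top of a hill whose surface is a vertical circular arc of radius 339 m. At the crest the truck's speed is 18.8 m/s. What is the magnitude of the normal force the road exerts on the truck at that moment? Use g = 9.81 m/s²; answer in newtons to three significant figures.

10800 N

At the crest the centripetal acceleration points downward (toward the centre of the arc), so mg − N = mv²/r.
N = m(g − v²/r) = 1230 × (9.81 − (18.8)²/339) = 1230 × (9.81 − 1.043) = 1230 × 8.767 = 10780 N.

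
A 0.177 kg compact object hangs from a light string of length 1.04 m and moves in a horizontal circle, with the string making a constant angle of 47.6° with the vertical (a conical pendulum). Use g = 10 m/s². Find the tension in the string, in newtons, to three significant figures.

Vertically the bob has no acceleration, so T cosθ = mg.
T = mg/cosθ = 0.177 × 10.0 / cos 47.6° = 1.770/0.6743 = 2.625 N.

2.62 N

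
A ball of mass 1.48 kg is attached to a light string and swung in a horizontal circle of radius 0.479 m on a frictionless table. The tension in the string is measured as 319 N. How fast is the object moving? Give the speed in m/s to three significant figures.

10.2 m/s

T = m v²/r ⇒ v = √(T r / m) = √(319 × 0.479 / 1.48) = √103.2 = 10.16 m/s.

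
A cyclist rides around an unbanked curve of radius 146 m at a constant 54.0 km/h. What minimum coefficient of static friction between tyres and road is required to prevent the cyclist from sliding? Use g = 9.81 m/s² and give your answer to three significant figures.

0.157

v = 54.0/3.6 = 15.00 m/s.
Friction provides the centripetal force: μ_s m g = m v²/r, so μ_s = v²/(g r) = (15.00)²/(9.81 × 146) = 225.0/1432 = 0.1571.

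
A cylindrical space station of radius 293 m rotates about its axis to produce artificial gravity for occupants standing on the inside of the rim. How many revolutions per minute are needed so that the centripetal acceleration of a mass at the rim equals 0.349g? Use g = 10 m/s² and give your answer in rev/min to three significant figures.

1.04 rev/min

Require ω²r = 0.349g, so ω = √(0.349 × 10.0/293) = 0.1091 rad/s.
In rev/min: ω × 60/(2π) = 0.1091 × 60/(2π) = 1.042 rev/min.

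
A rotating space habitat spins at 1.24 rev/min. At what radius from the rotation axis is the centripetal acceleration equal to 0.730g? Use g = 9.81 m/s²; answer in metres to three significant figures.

425 m

ω = 1.24 rev/min × 2π/60 = 0.1299 rad/s.
a_c = ω²r = 0.730g ⇒ r = 0.730 × 9.81 / (0.1299)² = 7.161/0.01686 = 424.7 m.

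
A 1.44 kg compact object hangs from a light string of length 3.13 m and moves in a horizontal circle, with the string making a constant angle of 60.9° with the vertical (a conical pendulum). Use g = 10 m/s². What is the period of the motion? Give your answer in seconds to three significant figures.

2.45 s

r = L sinθ = 2.735 m. From T sinθ = mω²r and T cosθ = mg: tanθ = ω²r/g, so ω² = g tanθ / r = g/(L cosθ).
ω = √(g/(L cosθ)) = √(10.0/(3.13 × 0.4863)) = √6.569 = 2.563 rad/s.
Period = 2π/ω = 2.451 s.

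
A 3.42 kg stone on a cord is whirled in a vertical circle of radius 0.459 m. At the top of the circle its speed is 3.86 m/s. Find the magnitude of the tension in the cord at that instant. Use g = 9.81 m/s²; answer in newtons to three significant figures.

77.5 N

At the top, both T and the weight mg point inward (toward the centre), so T + mg = mv²/r.
T = m(v²/r − g) = 3.42 × ((3.86)²/0.459 − 9.81) = 3.42 × (32.46 − 9.81) = 3.42 × 22.65 = 77.47 N.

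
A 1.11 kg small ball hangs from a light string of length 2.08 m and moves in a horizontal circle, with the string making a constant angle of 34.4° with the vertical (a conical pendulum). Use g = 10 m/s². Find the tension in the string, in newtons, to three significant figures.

13.5 N

Vertically the bob has no acceleration, so T cosθ = mg.
T = mg/cosθ = 1.11 × 10.0 / cos 34.4° = 11.10/0.8251 = 13.45 N.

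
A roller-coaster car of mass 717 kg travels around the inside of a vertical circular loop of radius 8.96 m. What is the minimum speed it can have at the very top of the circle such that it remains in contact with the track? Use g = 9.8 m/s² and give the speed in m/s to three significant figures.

At the highest point the centre is directly below, so both the weight and N act inward: N + mg = mv²/r.
At minimum speed N → 0, so mg = mv_min²/r ⇒ v_min = √(g r) = √(9.8 × 8.96) = 9.371 m/s.

9.37 m/s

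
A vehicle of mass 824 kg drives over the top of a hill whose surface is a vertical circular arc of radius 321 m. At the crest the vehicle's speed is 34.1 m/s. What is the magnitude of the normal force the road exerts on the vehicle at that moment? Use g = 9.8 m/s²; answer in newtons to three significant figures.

5090 N

At the crest the centripetal acceleration points downward (toward the centre of the arc), so mg − N = mv²/r.
N = m(g − v²/r) = 824 × (9.8 − (34.1)²/321) = 824 × (9.8 − 3.622) = 824 × 6.178 = 5090 N.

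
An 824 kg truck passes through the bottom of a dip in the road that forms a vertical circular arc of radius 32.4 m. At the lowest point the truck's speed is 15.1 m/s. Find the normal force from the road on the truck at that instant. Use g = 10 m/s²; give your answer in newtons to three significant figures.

At the lowest point, N points up (toward the centre) and the weight mg points down (away from the centre), so the net inward force is N − mg = mv²/r.
N = m(v²/r + g) = 824 × ((15.1)²/32.4 + 10.0) = 824 × (7.037 + 10.0) = 824 × 17.04 = 14040 N.

14000 N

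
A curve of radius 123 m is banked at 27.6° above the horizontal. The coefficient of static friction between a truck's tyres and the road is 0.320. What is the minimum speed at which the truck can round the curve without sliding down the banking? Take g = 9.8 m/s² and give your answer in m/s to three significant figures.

At the minimum speed, friction acts up the slope at its limiting value f = μN. Radially (horizontal, toward centre): N sinθ − μN cosθ = mv²/r. Vertically: N cosθ + μN sinθ = mg.
Dividing: v² = r g (sinθ − μcosθ)/(cosθ + μsinθ).
sinθ − μcosθ = 0.4633 − 0.320×0.8862 = 0.1797; cosθ + μsinθ = 0.8862 + 0.320×0.4633 = 1.034.
v² = 123 × 9.8 × 0.1797/1.034 = 209.4 m²/s², so v = 14.47 m/s.

14.5 m/s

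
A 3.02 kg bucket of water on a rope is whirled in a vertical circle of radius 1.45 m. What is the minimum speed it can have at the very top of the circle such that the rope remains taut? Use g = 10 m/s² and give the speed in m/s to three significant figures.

3.81 m/s

At the highest point the centre is directly below, so both the weight and T act inward: T + mg = mv²/r.
At minimum speed T → 0, so mg = mv_min²/r ⇒ v_min = √(g r) = √(10.0 × 1.45) = 3.808 m/s.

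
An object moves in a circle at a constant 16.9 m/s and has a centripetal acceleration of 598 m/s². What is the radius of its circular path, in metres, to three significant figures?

a_c = v²/r ⇒ r = v²/a_c = (16.9)²/598 = 285.6/598 = 0.4776 m.

0.478 m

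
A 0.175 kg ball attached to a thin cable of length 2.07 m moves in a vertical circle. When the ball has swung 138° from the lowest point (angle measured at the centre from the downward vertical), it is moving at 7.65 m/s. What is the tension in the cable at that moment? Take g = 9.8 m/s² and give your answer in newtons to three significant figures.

3.67 N

Take the radial direction toward the centre of the circle as positive. The component of the weight along the string toward the centre is −mg cos φ (φ measured from the bottom), so Newton's second law along the string gives T − mg cos φ = m v²/r.
cos 138° = -0.7431, so T = m(v²/r + g cos φ) = 0.175 × ((7.65)²/2.07 + 9.8 × -0.7431) = 0.175 × (28.27 + (-7.283)) = 0.175 × 20.99 = 3.673 N.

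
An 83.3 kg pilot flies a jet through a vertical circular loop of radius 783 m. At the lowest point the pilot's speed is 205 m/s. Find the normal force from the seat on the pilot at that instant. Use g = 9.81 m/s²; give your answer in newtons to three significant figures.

5290 N

At the lowest point, N points up (toward the centre) and the weight mg points down (away from the centre), so the net inward force is N − mg = mv²/r.
N = m(v²/r + g) = 83.3 × ((205)²/783 + 9.81) = 83.3 × (53.67 + 9.81) = 83.3 × 63.48 = 5288 N.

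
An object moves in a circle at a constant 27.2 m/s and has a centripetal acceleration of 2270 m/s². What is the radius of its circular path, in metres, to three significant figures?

a_c = v²/r ⇒ r = v²/a_c = (27.2)²/2270 = 739.8/2270 = 0.3259 m.

0.326 m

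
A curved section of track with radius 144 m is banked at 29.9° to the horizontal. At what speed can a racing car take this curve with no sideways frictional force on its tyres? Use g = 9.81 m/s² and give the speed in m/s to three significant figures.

On a frictionless banked curve, N sinθ = mv²/r and N cosθ = mg, so tanθ = v²/(rg).
v = √(r g tanθ) = √(144 × 9.81 × tan 29.9°) = √(144 × 9.81 × 0.5750) = √812.3 = 28.50 m/s.

28.5 m/s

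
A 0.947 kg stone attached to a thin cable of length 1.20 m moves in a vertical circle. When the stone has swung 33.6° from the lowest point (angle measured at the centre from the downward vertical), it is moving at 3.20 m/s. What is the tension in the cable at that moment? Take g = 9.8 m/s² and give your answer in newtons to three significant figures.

15.8 N

Take the radial direction toward the centre of the circle as positive. The component of the weight along the string toward the centre is −mg cos φ (φ measured from the bottom), so Newton's second law along the string gives T − mg cos φ = m v²/r.
cos 33.6° = 0.8329, so T = m(v²/r + g cos φ) = 0.947 × ((3.20)²/1.20 + 9.8 × 0.8329) = 0.947 × (8.533 + (8.163)) = 0.947 × 16.70 = 15.81 N.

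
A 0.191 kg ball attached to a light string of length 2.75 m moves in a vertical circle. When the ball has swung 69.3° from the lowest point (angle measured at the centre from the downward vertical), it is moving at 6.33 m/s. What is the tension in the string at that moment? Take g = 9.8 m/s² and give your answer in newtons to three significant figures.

3.44 N

Take the radial direction toward the centre of the circle as positive. The component of the weight along the string toward the centre is −mg cos φ (φ measured from the bottom), so Newton's second law along the string gives T − mg cos φ = m v²/r.
cos 69.3° = 0.3535, so T = m(v²/r + g cos φ) = 0.191 × ((6.33)²/2.75 + 9.8 × 0.3535) = 0.191 × (14.57 + (3.464)) = 0.191 × 18.03 = 3.445 N.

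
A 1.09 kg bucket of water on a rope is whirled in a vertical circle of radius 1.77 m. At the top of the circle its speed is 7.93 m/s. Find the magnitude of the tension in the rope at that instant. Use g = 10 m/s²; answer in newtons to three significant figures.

27.8 N

At the top, both T and the weight mg point inward (toward the centre), so T + mg = mv²/r.
T = m(v²/r − g) = 1.09 × ((7.93)²/1.77 − 10.0) = 1.09 × (35.53 − 10.0) = 1.09 × 25.53 = 27.83 N.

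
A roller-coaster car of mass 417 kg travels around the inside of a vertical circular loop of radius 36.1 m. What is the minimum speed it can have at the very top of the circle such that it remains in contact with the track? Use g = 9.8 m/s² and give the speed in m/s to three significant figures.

18.8 m/s

At the top, both weight mg and N point toward the centre: N + mg = mv²/r.
At minimum speed N → 0, so mg = mv_min²/r ⇒ v_min = √(g r) = √(9.8 × 36.1) = 18.81 m/s.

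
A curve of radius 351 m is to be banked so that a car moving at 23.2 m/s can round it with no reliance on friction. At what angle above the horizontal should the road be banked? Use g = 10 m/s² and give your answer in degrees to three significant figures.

8.72°

For a frictionless banked turn: horizontally N sinθ = mv²/r and vertically N cosθ = mg.
Dividing: tanθ = v²/(r g) = (23.2)²/(351 × 10.0) = 538.2/3510 = 0.1533.
θ = arctan(0.1533) = 8.718°.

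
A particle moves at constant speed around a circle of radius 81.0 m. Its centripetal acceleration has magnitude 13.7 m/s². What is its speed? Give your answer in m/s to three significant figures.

33.3 m/s

a_c = v²/r ⇒ v = √(a_c · r) = √(13.7 × 81.0) = √1110 = 33.31 m/s.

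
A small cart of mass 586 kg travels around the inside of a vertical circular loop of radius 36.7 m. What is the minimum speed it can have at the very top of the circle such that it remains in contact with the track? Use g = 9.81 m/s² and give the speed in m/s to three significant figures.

At the top, both weight mg and N point toward the centre: N + mg = mv²/r.
At minimum speed N → 0, so mg = mv_min²/r ⇒ v_min = √(g r) = √(9.81 × 36.7) = 18.97 m/s.

19.0 m/s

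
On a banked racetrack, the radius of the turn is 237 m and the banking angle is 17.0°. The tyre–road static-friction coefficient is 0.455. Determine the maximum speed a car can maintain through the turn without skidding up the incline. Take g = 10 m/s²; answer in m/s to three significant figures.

At the maximum speed, friction acts down the slope at its limiting value f = μN. Radially (horizontal, toward centre): N sinθ + μN cosθ = mv²/r. Vertically: N cosθ − μN sinθ = mg.
Dividing: v² = r g (sinθ + μcosθ)/(cosθ − μsinθ).
sinθ + μcosθ = 0.2924 + 0.455×0.9563 = 0.7275; cosθ − μsinθ = 0.9563 − 0.455×0.2924 = 0.8233.
v² = 237 × 10.0 × 0.7275/0.8233 = 2094 m²/s², so v = 45.76 m/s.

45.8 m/s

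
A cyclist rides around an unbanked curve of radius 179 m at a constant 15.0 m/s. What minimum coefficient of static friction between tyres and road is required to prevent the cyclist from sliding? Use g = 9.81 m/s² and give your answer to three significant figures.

Friction provides the centripetal force: μ_s m g = m v²/r, so μ_s = v²/(g r) = (15.00)²/(9.81 × 179) = 225.0/1756 = 0.1281.

0.128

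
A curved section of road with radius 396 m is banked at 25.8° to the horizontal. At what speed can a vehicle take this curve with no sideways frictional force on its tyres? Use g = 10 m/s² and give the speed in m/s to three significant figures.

On a frictionless banked curve, N sinθ = mv²/r and N cosθ = mg, so tanθ = v²/(rg).
v = √(r g tanθ) = √(396 × 10.0 × tan 25.8°) = √(396 × 10.0 × 0.4834) = √1914 = 43.75 m/s.

43.8 m/s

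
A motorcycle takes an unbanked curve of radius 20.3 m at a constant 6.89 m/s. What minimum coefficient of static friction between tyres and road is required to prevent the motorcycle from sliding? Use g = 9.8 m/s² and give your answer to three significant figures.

Friction provides the centripetal force: μ_s m g = m v²/r, so μ_s = v²/(g r) = (6.890)²/(9.8 × 20.3) = 47.47/198.9 = 0.2386.

0.239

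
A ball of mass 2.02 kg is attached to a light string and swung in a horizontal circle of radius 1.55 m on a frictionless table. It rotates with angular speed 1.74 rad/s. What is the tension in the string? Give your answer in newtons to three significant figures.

9.48 N

v = ωr = 1.74 × 1.55 = 2.697 m/s.
The tension is the only horizontal force, so it supplies the full centripetal force: T = m v²/r = 2.02 × (2.697)²/1.55 = 2.02 × 7.274/1.55 = 9.479 N.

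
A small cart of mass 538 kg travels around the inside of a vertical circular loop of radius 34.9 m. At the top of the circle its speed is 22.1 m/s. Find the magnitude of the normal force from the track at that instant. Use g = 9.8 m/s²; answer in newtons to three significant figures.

At the top, both N and the weight mg point inward (toward the centre), so N + mg = mv²/r.
N = m(v²/r − g) = 538 × ((22.1)²/34.9 − 9.8) = 538 × (13.99 − 9.8) = 538 × 4.195 = 2257 N.

2260 N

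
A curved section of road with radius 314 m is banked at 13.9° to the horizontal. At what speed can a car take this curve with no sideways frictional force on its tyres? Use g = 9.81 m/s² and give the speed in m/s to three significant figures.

On a frictionless banked curve, N sinθ = mv²/r and N cosθ = mg, so tanθ = v²/(rg).
v = √(r g tanθ) = √(314 × 9.81 × tan 13.9°) = √(314 × 9.81 × 0.2475) = √762.3 = 27.61 m/s.

27.6 m/s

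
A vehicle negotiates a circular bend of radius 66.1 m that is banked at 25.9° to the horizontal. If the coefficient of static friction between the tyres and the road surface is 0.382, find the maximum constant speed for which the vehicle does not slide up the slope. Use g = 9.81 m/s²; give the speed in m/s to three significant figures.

26.3 m/s

At the maximum speed, friction acts down the slope at its limiting value f = μN. Radially (horizontal, toward centre): N sinθ + μN cosθ = mv²/r. Vertically: N cosθ − μN sinθ = mg.
Dividing: v² = r g (sinθ + μcosθ)/(cosθ − μsinθ).
sinθ + μcosθ = 0.4368 + 0.382×0.8996 = 0.7804; cosθ − μsinθ = 0.8996 − 0.382×0.4368 = 0.7327.
v² = 66.1 × 9.81 × 0.7804/0.7327 = 690.7 m²/s², so v = 26.28 m/s.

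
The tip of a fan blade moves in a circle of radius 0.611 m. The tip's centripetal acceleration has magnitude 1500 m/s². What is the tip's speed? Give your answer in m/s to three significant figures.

30.3 m/s

a_c = v²/r ⇒ v = √(a_c · r) = √(1500 × 0.611) = √916.5 = 30.27 m/s.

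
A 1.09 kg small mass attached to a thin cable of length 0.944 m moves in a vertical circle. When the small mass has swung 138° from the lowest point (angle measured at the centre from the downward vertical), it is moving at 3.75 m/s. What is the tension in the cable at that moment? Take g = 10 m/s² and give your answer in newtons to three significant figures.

8.14 N

Take the radial direction toward the centre of the circle as positive. The component of the weight along the string toward the centre is −mg cos φ (φ measured from the bottom), so Newton's second law along the string gives T − mg cos φ = m v²/r.
cos 138° = -0.7431, so T = m(v²/r + g cos φ) = 1.09 × ((3.75)²/0.944 + 10.0 × -0.7431) = 1.09 × (14.90 + (-7.431)) = 1.09 × 7.465 = 8.137 N.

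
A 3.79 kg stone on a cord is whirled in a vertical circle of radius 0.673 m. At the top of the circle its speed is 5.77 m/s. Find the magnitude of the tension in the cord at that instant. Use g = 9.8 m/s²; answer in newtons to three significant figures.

150 N

At the top, both T and the weight mg point inward (toward the centre), so T + mg = mv²/r.
T = m(v²/r − g) = 3.79 × ((5.77)²/0.673 − 9.8) = 3.79 × (49.47 − 9.8) = 3.79 × 39.67 = 150.3 N.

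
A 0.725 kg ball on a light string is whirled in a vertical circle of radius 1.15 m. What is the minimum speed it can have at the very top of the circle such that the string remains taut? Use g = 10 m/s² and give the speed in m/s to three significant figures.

At the top, both weight mg and T point toward the centre: T + mg = mv²/r.
At minimum speed T → 0, so mg = mv_min²/r ⇒ v_min = √(g r) = √(10.0 × 1.15) = 3.391 m/s.

3.39 m/s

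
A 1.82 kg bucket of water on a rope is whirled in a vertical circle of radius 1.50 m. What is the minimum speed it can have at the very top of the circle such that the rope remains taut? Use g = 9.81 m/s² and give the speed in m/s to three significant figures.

At the highest point the centre is directly below, so both the weight and T act inward: T + mg = mv²/r.
At minimum speed T → 0, so mg = mv_min²/r ⇒ v_min = √(g r) = √(9.81 × 1.50) = 3.836 m/s.

3.84 m/s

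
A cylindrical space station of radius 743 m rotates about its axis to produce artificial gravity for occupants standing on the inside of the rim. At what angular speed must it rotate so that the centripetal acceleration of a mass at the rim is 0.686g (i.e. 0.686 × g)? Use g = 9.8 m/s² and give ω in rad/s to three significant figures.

0.0951 rad/s

Centripetal acceleration a_c = ω²r. Setting ω²r = 0.686g:
ω = √(0.686g / r) = √(0.686 × 9.8 / 743) = √0.009048 = 0.09512 rad/s.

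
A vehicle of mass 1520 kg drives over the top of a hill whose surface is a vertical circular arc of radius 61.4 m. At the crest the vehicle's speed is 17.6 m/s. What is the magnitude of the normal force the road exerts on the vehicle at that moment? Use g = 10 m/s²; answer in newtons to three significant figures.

7530 N

At the crest the centripetal acceleration points downward (toward the centre of the arc), so mg − N = mv²/r.
N = m(g − v²/r) = 1520 × (10.0 − (17.6)²/61.4) = 1520 × (10.0 − 5.045) = 1520 × 4.955 = 7532 N.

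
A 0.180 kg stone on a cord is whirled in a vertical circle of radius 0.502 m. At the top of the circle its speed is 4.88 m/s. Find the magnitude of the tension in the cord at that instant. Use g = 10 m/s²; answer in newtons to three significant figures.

At the top, both T and the weight mg point inward (toward the centre), so T + mg = mv²/r.
T = m(v²/r − g) = 0.180 × ((4.88)²/0.502 − 10.0) = 0.180 × (47.44 − 10.0) = 0.180 × 37.44 = 6.739 N.

6.74 N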